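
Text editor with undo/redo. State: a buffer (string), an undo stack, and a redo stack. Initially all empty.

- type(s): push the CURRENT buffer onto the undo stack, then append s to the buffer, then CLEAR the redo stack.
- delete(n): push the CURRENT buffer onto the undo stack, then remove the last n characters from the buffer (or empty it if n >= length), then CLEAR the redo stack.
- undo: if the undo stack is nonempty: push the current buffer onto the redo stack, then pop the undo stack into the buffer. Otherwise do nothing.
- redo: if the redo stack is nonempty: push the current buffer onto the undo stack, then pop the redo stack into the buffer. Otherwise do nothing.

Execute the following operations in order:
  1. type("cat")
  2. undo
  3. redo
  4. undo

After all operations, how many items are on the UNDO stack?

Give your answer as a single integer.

After op 1 (type): buf='cat' undo_depth=1 redo_depth=0
After op 2 (undo): buf='(empty)' undo_depth=0 redo_depth=1
After op 3 (redo): buf='cat' undo_depth=1 redo_depth=0
After op 4 (undo): buf='(empty)' undo_depth=0 redo_depth=1

Answer: 0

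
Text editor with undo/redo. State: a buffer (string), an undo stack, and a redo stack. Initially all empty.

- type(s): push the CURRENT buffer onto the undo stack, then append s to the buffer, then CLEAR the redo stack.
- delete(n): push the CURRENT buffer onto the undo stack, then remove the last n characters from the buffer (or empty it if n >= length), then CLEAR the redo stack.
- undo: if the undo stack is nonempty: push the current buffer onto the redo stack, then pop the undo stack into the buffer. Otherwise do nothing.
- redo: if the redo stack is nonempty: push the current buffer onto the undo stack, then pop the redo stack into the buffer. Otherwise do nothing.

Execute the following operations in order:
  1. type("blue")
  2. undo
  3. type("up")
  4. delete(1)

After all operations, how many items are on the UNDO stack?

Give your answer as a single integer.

Answer: 2

Derivation:
After op 1 (type): buf='blue' undo_depth=1 redo_depth=0
After op 2 (undo): buf='(empty)' undo_depth=0 redo_depth=1
After op 3 (type): buf='up' undo_depth=1 redo_depth=0
After op 4 (delete): buf='u' undo_depth=2 redo_depth=0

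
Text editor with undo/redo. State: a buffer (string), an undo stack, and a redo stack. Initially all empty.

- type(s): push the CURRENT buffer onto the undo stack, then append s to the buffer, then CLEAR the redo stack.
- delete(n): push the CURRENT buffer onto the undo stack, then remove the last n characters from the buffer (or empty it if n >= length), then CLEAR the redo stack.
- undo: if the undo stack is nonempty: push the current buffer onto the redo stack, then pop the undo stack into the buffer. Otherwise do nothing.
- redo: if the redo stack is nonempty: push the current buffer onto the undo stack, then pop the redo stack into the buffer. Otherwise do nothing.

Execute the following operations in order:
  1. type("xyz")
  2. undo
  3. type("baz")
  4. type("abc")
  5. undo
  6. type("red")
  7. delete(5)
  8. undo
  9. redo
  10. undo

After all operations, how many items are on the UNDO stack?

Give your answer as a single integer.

After op 1 (type): buf='xyz' undo_depth=1 redo_depth=0
After op 2 (undo): buf='(empty)' undo_depth=0 redo_depth=1
After op 3 (type): buf='baz' undo_depth=1 redo_depth=0
After op 4 (type): buf='bazabc' undo_depth=2 redo_depth=0
After op 5 (undo): buf='baz' undo_depth=1 redo_depth=1
After op 6 (type): buf='bazred' undo_depth=2 redo_depth=0
After op 7 (delete): buf='b' undo_depth=3 redo_depth=0
After op 8 (undo): buf='bazred' undo_depth=2 redo_depth=1
After op 9 (redo): buf='b' undo_depth=3 redo_depth=0
After op 10 (undo): buf='bazred' undo_depth=2 redo_depth=1

Answer: 2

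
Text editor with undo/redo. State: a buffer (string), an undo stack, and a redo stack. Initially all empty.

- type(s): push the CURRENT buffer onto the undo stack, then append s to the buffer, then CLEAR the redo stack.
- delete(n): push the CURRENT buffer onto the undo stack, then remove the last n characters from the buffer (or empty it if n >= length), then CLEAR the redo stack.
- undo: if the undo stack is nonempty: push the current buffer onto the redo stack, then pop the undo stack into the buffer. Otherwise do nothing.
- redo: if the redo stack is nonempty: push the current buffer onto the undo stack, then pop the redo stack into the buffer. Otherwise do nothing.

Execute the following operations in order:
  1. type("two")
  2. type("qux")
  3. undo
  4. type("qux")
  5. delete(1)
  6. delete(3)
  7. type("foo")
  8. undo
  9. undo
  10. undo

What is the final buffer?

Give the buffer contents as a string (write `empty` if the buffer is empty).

After op 1 (type): buf='two' undo_depth=1 redo_depth=0
After op 2 (type): buf='twoqux' undo_depth=2 redo_depth=0
After op 3 (undo): buf='two' undo_depth=1 redo_depth=1
After op 4 (type): buf='twoqux' undo_depth=2 redo_depth=0
After op 5 (delete): buf='twoqu' undo_depth=3 redo_depth=0
After op 6 (delete): buf='tw' undo_depth=4 redo_depth=0
After op 7 (type): buf='twfoo' undo_depth=5 redo_depth=0
After op 8 (undo): buf='tw' undo_depth=4 redo_depth=1
After op 9 (undo): buf='twoqu' undo_depth=3 redo_depth=2
After op 10 (undo): buf='twoqux' undo_depth=2 redo_depth=3

Answer: twoqux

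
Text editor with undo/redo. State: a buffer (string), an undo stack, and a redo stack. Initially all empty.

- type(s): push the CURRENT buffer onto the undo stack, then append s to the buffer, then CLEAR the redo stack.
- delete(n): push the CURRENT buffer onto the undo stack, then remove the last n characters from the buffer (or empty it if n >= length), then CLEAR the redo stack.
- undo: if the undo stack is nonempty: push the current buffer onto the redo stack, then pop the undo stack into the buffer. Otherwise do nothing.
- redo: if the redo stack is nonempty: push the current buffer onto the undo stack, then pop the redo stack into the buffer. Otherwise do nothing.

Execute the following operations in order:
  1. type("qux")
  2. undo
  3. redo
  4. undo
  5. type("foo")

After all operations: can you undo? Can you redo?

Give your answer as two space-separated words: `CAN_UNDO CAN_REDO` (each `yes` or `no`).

After op 1 (type): buf='qux' undo_depth=1 redo_depth=0
After op 2 (undo): buf='(empty)' undo_depth=0 redo_depth=1
After op 3 (redo): buf='qux' undo_depth=1 redo_depth=0
After op 4 (undo): buf='(empty)' undo_depth=0 redo_depth=1
After op 5 (type): buf='foo' undo_depth=1 redo_depth=0

Answer: yes no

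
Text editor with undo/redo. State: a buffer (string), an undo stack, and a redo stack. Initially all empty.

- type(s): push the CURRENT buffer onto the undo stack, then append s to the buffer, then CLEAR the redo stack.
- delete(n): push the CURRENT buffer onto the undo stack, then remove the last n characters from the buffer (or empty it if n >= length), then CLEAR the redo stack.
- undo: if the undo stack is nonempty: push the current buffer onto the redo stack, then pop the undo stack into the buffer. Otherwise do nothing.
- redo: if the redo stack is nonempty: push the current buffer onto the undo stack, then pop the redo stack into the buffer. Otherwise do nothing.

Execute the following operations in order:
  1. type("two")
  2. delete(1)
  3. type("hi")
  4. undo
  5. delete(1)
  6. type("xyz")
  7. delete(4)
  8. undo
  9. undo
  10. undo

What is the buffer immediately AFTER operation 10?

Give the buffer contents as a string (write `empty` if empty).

After op 1 (type): buf='two' undo_depth=1 redo_depth=0
After op 2 (delete): buf='tw' undo_depth=2 redo_depth=0
After op 3 (type): buf='twhi' undo_depth=3 redo_depth=0
After op 4 (undo): buf='tw' undo_depth=2 redo_depth=1
After op 5 (delete): buf='t' undo_depth=3 redo_depth=0
After op 6 (type): buf='txyz' undo_depth=4 redo_depth=0
After op 7 (delete): buf='(empty)' undo_depth=5 redo_depth=0
After op 8 (undo): buf='txyz' undo_depth=4 redo_depth=1
After op 9 (undo): buf='t' undo_depth=3 redo_depth=2
After op 10 (undo): buf='tw' undo_depth=2 redo_depth=3

Answer: tw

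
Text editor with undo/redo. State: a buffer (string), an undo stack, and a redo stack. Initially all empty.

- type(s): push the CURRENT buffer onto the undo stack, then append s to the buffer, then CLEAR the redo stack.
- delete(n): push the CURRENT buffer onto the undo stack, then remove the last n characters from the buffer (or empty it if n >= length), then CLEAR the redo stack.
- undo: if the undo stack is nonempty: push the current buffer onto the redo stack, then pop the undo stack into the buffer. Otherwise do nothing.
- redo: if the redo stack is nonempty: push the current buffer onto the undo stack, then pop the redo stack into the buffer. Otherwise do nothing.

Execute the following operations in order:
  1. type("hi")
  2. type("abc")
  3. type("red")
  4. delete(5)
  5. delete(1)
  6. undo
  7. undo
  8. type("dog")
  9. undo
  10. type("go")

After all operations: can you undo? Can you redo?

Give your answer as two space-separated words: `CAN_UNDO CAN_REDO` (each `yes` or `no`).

Answer: yes no

Derivation:
After op 1 (type): buf='hi' undo_depth=1 redo_depth=0
After op 2 (type): buf='hiabc' undo_depth=2 redo_depth=0
After op 3 (type): buf='hiabcred' undo_depth=3 redo_depth=0
After op 4 (delete): buf='hia' undo_depth=4 redo_depth=0
After op 5 (delete): buf='hi' undo_depth=5 redo_depth=0
After op 6 (undo): buf='hia' undo_depth=4 redo_depth=1
After op 7 (undo): buf='hiabcred' undo_depth=3 redo_depth=2
After op 8 (type): buf='hiabcreddog' undo_depth=4 redo_depth=0
After op 9 (undo): buf='hiabcred' undo_depth=3 redo_depth=1
After op 10 (type): buf='hiabcredgo' undo_depth=4 redo_depth=0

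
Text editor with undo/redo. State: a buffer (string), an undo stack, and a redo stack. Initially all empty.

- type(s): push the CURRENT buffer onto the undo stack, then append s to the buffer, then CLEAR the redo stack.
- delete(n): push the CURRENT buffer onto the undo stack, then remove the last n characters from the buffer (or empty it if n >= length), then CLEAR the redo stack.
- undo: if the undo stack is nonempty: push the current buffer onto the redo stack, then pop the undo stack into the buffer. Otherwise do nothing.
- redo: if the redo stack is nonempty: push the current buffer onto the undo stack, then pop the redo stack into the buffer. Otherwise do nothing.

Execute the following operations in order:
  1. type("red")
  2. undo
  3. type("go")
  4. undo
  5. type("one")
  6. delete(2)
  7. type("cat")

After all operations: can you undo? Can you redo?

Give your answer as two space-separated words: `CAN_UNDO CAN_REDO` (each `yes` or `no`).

After op 1 (type): buf='red' undo_depth=1 redo_depth=0
After op 2 (undo): buf='(empty)' undo_depth=0 redo_depth=1
After op 3 (type): buf='go' undo_depth=1 redo_depth=0
After op 4 (undo): buf='(empty)' undo_depth=0 redo_depth=1
After op 5 (type): buf='one' undo_depth=1 redo_depth=0
After op 6 (delete): buf='o' undo_depth=2 redo_depth=0
After op 7 (type): buf='ocat' undo_depth=3 redo_depth=0

Answer: yes no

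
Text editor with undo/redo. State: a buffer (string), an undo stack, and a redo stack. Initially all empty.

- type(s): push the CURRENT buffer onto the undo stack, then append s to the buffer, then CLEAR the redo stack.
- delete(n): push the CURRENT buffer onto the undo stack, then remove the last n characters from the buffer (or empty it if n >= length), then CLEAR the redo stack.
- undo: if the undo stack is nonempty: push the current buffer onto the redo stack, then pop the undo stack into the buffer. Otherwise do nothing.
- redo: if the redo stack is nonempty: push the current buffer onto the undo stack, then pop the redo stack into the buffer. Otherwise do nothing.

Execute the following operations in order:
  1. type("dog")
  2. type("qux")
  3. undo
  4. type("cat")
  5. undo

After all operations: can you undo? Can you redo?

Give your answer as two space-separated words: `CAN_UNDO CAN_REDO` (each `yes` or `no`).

After op 1 (type): buf='dog' undo_depth=1 redo_depth=0
After op 2 (type): buf='dogqux' undo_depth=2 redo_depth=0
After op 3 (undo): buf='dog' undo_depth=1 redo_depth=1
After op 4 (type): buf='dogcat' undo_depth=2 redo_depth=0
After op 5 (undo): buf='dog' undo_depth=1 redo_depth=1

Answer: yes yes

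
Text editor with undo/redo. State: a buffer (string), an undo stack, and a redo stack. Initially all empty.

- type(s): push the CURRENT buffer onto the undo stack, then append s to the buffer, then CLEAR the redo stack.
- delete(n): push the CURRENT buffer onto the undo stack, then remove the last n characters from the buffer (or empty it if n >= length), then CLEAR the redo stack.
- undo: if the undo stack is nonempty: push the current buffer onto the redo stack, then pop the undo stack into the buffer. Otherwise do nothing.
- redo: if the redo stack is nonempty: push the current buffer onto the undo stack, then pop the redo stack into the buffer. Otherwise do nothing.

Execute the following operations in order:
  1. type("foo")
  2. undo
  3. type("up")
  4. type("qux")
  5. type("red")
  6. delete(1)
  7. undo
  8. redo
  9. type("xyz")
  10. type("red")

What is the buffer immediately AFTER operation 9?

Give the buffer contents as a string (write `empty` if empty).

After op 1 (type): buf='foo' undo_depth=1 redo_depth=0
After op 2 (undo): buf='(empty)' undo_depth=0 redo_depth=1
After op 3 (type): buf='up' undo_depth=1 redo_depth=0
After op 4 (type): buf='upqux' undo_depth=2 redo_depth=0
After op 5 (type): buf='upquxred' undo_depth=3 redo_depth=0
After op 6 (delete): buf='upquxre' undo_depth=4 redo_depth=0
After op 7 (undo): buf='upquxred' undo_depth=3 redo_depth=1
After op 8 (redo): buf='upquxre' undo_depth=4 redo_depth=0
After op 9 (type): buf='upquxrexyz' undo_depth=5 redo_depth=0

Answer: upquxrexyz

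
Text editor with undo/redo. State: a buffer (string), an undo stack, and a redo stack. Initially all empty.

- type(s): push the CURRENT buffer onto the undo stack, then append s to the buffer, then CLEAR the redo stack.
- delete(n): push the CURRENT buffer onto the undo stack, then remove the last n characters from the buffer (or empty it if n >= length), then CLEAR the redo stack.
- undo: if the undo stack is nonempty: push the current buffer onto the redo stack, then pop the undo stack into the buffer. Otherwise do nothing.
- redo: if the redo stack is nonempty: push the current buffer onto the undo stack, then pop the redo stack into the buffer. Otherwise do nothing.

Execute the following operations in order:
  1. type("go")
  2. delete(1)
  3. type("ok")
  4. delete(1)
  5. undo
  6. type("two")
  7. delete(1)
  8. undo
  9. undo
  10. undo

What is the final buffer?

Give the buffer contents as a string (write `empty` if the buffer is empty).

After op 1 (type): buf='go' undo_depth=1 redo_depth=0
After op 2 (delete): buf='g' undo_depth=2 redo_depth=0
After op 3 (type): buf='gok' undo_depth=3 redo_depth=0
After op 4 (delete): buf='go' undo_depth=4 redo_depth=0
After op 5 (undo): buf='gok' undo_depth=3 redo_depth=1
After op 6 (type): buf='goktwo' undo_depth=4 redo_depth=0
After op 7 (delete): buf='goktw' undo_depth=5 redo_depth=0
After op 8 (undo): buf='goktwo' undo_depth=4 redo_depth=1
After op 9 (undo): buf='gok' undo_depth=3 redo_depth=2
After op 10 (undo): buf='g' undo_depth=2 redo_depth=3

Answer: g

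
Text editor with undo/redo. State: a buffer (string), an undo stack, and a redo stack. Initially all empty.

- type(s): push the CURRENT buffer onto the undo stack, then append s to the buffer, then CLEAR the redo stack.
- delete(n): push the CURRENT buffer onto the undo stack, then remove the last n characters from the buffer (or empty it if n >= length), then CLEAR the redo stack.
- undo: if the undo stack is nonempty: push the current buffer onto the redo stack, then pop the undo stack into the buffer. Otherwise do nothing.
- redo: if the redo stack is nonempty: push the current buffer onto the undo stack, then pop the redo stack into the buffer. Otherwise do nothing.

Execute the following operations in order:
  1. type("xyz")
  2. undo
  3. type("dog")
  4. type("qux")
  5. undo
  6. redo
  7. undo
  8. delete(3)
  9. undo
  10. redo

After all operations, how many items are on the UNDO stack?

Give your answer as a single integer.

Answer: 2

Derivation:
After op 1 (type): buf='xyz' undo_depth=1 redo_depth=0
After op 2 (undo): buf='(empty)' undo_depth=0 redo_depth=1
After op 3 (type): buf='dog' undo_depth=1 redo_depth=0
After op 4 (type): buf='dogqux' undo_depth=2 redo_depth=0
After op 5 (undo): buf='dog' undo_depth=1 redo_depth=1
After op 6 (redo): buf='dogqux' undo_depth=2 redo_depth=0
After op 7 (undo): buf='dog' undo_depth=1 redo_depth=1
After op 8 (delete): buf='(empty)' undo_depth=2 redo_depth=0
After op 9 (undo): buf='dog' undo_depth=1 redo_depth=1
After op 10 (redo): buf='(empty)' undo_depth=2 redo_depth=0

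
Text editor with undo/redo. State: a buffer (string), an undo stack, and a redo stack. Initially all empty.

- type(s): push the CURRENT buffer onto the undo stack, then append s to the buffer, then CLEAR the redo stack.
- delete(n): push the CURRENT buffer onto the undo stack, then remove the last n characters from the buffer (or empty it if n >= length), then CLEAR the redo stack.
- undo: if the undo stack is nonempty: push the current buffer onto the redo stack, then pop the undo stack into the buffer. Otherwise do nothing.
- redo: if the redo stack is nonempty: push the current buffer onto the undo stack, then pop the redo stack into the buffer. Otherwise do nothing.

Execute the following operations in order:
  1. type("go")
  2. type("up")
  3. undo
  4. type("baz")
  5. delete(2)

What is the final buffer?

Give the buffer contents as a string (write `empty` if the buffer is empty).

After op 1 (type): buf='go' undo_depth=1 redo_depth=0
After op 2 (type): buf='goup' undo_depth=2 redo_depth=0
After op 3 (undo): buf='go' undo_depth=1 redo_depth=1
After op 4 (type): buf='gobaz' undo_depth=2 redo_depth=0
After op 5 (delete): buf='gob' undo_depth=3 redo_depth=0

Answer: gob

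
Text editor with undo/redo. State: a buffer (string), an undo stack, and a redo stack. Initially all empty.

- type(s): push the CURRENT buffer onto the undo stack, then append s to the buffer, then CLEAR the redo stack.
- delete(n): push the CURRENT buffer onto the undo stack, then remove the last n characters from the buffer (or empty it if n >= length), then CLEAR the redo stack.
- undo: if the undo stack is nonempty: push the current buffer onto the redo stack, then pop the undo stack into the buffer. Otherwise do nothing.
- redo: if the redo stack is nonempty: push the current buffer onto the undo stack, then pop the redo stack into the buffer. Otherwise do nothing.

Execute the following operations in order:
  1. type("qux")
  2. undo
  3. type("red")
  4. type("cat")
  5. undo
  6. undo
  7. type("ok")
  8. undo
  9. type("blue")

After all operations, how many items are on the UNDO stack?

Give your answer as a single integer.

Answer: 1

Derivation:
After op 1 (type): buf='qux' undo_depth=1 redo_depth=0
After op 2 (undo): buf='(empty)' undo_depth=0 redo_depth=1
After op 3 (type): buf='red' undo_depth=1 redo_depth=0
After op 4 (type): buf='redcat' undo_depth=2 redo_depth=0
After op 5 (undo): buf='red' undo_depth=1 redo_depth=1
After op 6 (undo): buf='(empty)' undo_depth=0 redo_depth=2
After op 7 (type): buf='ok' undo_depth=1 redo_depth=0
After op 8 (undo): buf='(empty)' undo_depth=0 redo_depth=1
After op 9 (type): buf='blue' undo_depth=1 redo_depth=0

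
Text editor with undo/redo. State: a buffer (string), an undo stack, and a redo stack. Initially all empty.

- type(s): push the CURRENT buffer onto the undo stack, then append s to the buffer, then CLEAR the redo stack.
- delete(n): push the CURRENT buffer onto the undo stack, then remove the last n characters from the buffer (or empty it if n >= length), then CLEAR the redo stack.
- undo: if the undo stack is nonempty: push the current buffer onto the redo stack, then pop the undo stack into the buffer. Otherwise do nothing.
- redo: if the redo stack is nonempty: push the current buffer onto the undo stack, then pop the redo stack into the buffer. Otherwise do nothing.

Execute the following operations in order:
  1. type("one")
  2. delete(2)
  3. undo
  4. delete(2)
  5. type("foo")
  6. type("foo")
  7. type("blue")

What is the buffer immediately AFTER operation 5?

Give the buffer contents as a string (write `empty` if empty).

Answer: ofoo

Derivation:
After op 1 (type): buf='one' undo_depth=1 redo_depth=0
After op 2 (delete): buf='o' undo_depth=2 redo_depth=0
After op 3 (undo): buf='one' undo_depth=1 redo_depth=1
After op 4 (delete): buf='o' undo_depth=2 redo_depth=0
After op 5 (type): buf='ofoo' undo_depth=3 redo_depth=0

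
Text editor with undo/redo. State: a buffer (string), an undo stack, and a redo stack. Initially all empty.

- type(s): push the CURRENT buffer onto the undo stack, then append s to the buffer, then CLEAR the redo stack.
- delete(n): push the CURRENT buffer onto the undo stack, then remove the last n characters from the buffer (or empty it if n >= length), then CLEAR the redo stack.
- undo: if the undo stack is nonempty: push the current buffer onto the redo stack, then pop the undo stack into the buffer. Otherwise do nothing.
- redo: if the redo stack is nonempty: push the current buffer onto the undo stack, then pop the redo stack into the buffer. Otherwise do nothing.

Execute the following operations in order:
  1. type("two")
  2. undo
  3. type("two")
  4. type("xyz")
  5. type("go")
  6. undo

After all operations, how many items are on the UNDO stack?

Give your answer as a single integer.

Answer: 2

Derivation:
After op 1 (type): buf='two' undo_depth=1 redo_depth=0
After op 2 (undo): buf='(empty)' undo_depth=0 redo_depth=1
After op 3 (type): buf='two' undo_depth=1 redo_depth=0
After op 4 (type): buf='twoxyz' undo_depth=2 redo_depth=0
After op 5 (type): buf='twoxyzgo' undo_depth=3 redo_depth=0
After op 6 (undo): buf='twoxyz' undo_depth=2 redo_depth=1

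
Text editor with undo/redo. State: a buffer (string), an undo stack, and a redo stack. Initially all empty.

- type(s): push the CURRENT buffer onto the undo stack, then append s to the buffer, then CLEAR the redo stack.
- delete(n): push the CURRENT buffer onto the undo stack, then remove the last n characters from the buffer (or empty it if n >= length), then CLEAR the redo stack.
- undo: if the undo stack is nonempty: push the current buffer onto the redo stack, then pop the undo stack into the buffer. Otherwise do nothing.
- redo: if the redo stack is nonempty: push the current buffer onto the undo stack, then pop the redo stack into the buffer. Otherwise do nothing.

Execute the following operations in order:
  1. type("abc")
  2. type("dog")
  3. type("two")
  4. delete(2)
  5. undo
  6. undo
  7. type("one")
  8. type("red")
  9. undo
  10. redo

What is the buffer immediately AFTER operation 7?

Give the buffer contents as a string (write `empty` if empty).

Answer: abcdogone

Derivation:
After op 1 (type): buf='abc' undo_depth=1 redo_depth=0
After op 2 (type): buf='abcdog' undo_depth=2 redo_depth=0
After op 3 (type): buf='abcdogtwo' undo_depth=3 redo_depth=0
After op 4 (delete): buf='abcdogt' undo_depth=4 redo_depth=0
After op 5 (undo): buf='abcdogtwo' undo_depth=3 redo_depth=1
After op 6 (undo): buf='abcdog' undo_depth=2 redo_depth=2
After op 7 (type): buf='abcdogone' undo_depth=3 redo_depth=0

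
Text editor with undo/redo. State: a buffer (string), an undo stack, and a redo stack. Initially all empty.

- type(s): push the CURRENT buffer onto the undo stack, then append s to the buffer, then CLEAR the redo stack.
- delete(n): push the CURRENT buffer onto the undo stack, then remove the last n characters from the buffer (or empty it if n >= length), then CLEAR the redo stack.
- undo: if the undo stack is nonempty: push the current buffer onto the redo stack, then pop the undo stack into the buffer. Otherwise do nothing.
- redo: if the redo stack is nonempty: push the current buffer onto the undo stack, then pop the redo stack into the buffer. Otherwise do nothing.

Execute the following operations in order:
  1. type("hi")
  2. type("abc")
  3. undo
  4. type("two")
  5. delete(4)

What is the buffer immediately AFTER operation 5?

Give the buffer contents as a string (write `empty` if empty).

After op 1 (type): buf='hi' undo_depth=1 redo_depth=0
After op 2 (type): buf='hiabc' undo_depth=2 redo_depth=0
After op 3 (undo): buf='hi' undo_depth=1 redo_depth=1
After op 4 (type): buf='hitwo' undo_depth=2 redo_depth=0
After op 5 (delete): buf='h' undo_depth=3 redo_depth=0

Answer: h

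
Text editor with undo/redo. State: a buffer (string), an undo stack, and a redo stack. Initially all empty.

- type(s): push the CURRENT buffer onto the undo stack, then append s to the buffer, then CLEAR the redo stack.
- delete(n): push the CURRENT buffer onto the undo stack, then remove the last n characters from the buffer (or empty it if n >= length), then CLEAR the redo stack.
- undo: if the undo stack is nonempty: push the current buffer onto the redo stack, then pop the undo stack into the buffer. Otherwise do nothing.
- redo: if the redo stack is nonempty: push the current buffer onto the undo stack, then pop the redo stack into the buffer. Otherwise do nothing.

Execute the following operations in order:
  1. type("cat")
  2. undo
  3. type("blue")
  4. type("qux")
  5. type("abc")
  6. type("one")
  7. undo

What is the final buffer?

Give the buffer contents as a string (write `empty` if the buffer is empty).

Answer: bluequxabc

Derivation:
After op 1 (type): buf='cat' undo_depth=1 redo_depth=0
After op 2 (undo): buf='(empty)' undo_depth=0 redo_depth=1
After op 3 (type): buf='blue' undo_depth=1 redo_depth=0
After op 4 (type): buf='bluequx' undo_depth=2 redo_depth=0
After op 5 (type): buf='bluequxabc' undo_depth=3 redo_depth=0
After op 6 (type): buf='bluequxabcone' undo_depth=4 redo_depth=0
After op 7 (undo): buf='bluequxabc' undo_depth=3 redo_depth=1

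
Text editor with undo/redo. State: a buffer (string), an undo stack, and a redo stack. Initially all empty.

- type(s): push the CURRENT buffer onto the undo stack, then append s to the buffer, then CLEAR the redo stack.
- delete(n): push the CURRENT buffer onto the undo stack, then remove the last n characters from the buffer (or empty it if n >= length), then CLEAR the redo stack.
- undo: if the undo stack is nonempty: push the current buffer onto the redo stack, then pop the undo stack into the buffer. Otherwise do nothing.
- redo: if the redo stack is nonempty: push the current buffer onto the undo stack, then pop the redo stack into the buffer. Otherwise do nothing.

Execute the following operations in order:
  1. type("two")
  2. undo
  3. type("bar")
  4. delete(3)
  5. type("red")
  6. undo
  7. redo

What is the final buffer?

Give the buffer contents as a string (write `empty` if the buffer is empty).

After op 1 (type): buf='two' undo_depth=1 redo_depth=0
After op 2 (undo): buf='(empty)' undo_depth=0 redo_depth=1
After op 3 (type): buf='bar' undo_depth=1 redo_depth=0
After op 4 (delete): buf='(empty)' undo_depth=2 redo_depth=0
After op 5 (type): buf='red' undo_depth=3 redo_depth=0
After op 6 (undo): buf='(empty)' undo_depth=2 redo_depth=1
After op 7 (redo): buf='red' undo_depth=3 redo_depth=0

Answer: red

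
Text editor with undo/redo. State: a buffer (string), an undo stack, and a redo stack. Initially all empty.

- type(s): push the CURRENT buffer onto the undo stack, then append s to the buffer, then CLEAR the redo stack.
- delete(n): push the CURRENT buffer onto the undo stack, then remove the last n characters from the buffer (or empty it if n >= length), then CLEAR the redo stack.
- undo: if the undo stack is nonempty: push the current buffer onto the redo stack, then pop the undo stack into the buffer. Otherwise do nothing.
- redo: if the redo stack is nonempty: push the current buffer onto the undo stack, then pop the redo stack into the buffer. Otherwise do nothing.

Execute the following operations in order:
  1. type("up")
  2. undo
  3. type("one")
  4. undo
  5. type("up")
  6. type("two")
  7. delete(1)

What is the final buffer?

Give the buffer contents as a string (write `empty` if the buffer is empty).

After op 1 (type): buf='up' undo_depth=1 redo_depth=0
After op 2 (undo): buf='(empty)' undo_depth=0 redo_depth=1
After op 3 (type): buf='one' undo_depth=1 redo_depth=0
After op 4 (undo): buf='(empty)' undo_depth=0 redo_depth=1
After op 5 (type): buf='up' undo_depth=1 redo_depth=0
After op 6 (type): buf='uptwo' undo_depth=2 redo_depth=0
After op 7 (delete): buf='uptw' undo_depth=3 redo_depth=0

Answer: uptw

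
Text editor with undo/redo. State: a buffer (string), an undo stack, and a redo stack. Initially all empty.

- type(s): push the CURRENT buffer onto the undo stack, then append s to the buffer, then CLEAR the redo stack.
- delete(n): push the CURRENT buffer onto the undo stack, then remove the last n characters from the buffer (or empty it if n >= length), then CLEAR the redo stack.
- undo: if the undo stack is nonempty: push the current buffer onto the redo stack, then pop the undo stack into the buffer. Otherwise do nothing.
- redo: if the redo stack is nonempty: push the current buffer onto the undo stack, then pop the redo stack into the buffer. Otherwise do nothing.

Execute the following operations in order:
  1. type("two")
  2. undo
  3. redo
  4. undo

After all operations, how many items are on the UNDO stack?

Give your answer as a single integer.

Answer: 0

Derivation:
After op 1 (type): buf='two' undo_depth=1 redo_depth=0
After op 2 (undo): buf='(empty)' undo_depth=0 redo_depth=1
After op 3 (redo): buf='two' undo_depth=1 redo_depth=0
After op 4 (undo): buf='(empty)' undo_depth=0 redo_depth=1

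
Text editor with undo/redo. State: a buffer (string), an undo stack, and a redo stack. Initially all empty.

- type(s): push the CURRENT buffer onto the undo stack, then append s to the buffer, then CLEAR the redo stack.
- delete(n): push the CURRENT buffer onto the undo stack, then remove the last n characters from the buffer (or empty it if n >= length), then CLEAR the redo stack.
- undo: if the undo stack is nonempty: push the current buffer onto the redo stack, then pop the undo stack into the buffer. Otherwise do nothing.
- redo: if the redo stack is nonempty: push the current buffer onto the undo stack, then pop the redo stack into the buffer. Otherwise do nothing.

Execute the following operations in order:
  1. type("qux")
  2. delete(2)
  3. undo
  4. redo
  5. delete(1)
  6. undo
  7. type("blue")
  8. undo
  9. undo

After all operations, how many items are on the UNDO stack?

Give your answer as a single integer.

After op 1 (type): buf='qux' undo_depth=1 redo_depth=0
After op 2 (delete): buf='q' undo_depth=2 redo_depth=0
After op 3 (undo): buf='qux' undo_depth=1 redo_depth=1
After op 4 (redo): buf='q' undo_depth=2 redo_depth=0
After op 5 (delete): buf='(empty)' undo_depth=3 redo_depth=0
After op 6 (undo): buf='q' undo_depth=2 redo_depth=1
After op 7 (type): buf='qblue' undo_depth=3 redo_depth=0
After op 8 (undo): buf='q' undo_depth=2 redo_depth=1
After op 9 (undo): buf='qux' undo_depth=1 redo_depth=2

Answer: 1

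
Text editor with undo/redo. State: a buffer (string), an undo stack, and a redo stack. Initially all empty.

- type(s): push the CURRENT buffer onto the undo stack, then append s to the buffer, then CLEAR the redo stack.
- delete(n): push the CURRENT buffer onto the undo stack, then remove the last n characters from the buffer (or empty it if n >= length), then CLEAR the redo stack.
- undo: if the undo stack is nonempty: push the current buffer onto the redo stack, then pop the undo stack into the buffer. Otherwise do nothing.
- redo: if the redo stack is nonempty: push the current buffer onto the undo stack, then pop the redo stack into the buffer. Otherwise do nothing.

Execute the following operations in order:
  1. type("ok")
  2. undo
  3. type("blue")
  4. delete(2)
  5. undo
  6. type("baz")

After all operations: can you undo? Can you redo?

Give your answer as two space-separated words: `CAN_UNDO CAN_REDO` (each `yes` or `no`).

Answer: yes no

Derivation:
After op 1 (type): buf='ok' undo_depth=1 redo_depth=0
After op 2 (undo): buf='(empty)' undo_depth=0 redo_depth=1
After op 3 (type): buf='blue' undo_depth=1 redo_depth=0
After op 4 (delete): buf='bl' undo_depth=2 redo_depth=0
After op 5 (undo): buf='blue' undo_depth=1 redo_depth=1
After op 6 (type): buf='bluebaz' undo_depth=2 redo_depth=0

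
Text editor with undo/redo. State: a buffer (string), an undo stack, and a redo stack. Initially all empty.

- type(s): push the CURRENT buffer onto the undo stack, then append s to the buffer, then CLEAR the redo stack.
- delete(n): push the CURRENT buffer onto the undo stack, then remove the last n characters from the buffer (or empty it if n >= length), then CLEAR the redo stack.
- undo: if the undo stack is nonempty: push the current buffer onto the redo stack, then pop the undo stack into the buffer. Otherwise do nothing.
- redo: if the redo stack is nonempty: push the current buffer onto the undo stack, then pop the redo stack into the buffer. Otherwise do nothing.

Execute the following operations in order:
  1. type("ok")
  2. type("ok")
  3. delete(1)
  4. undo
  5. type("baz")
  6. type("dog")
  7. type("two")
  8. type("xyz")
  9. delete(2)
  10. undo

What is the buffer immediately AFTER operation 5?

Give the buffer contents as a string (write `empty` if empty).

Answer: okokbaz

Derivation:
After op 1 (type): buf='ok' undo_depth=1 redo_depth=0
After op 2 (type): buf='okok' undo_depth=2 redo_depth=0
After op 3 (delete): buf='oko' undo_depth=3 redo_depth=0
After op 4 (undo): buf='okok' undo_depth=2 redo_depth=1
After op 5 (type): buf='okokbaz' undo_depth=3 redo_depth=0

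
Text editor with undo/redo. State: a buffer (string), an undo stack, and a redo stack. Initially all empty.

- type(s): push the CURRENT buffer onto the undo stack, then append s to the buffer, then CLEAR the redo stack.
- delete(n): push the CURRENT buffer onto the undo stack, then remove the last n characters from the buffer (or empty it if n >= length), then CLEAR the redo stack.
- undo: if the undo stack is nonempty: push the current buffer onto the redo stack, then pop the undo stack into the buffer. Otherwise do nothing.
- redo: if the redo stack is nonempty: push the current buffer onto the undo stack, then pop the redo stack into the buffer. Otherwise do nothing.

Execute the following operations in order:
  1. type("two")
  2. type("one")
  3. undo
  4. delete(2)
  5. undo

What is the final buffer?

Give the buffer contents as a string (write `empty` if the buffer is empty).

Answer: two

Derivation:
After op 1 (type): buf='two' undo_depth=1 redo_depth=0
After op 2 (type): buf='twoone' undo_depth=2 redo_depth=0
After op 3 (undo): buf='two' undo_depth=1 redo_depth=1
After op 4 (delete): buf='t' undo_depth=2 redo_depth=0
After op 5 (undo): buf='two' undo_depth=1 redo_depth=1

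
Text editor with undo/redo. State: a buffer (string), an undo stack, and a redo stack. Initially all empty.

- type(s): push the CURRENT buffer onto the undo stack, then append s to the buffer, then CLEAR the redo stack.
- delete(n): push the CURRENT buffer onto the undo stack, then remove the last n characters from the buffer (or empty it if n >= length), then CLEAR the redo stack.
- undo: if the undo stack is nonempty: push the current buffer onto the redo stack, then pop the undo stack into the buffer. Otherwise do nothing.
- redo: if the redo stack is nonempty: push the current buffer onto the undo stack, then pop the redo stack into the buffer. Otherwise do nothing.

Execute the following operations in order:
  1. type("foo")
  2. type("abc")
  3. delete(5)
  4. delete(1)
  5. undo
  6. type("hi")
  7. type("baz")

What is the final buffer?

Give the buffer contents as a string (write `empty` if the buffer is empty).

Answer: fhibaz

Derivation:
After op 1 (type): buf='foo' undo_depth=1 redo_depth=0
After op 2 (type): buf='fooabc' undo_depth=2 redo_depth=0
After op 3 (delete): buf='f' undo_depth=3 redo_depth=0
After op 4 (delete): buf='(empty)' undo_depth=4 redo_depth=0
After op 5 (undo): buf='f' undo_depth=3 redo_depth=1
After op 6 (type): buf='fhi' undo_depth=4 redo_depth=0
After op 7 (type): buf='fhibaz' undo_depth=5 redo_depth=0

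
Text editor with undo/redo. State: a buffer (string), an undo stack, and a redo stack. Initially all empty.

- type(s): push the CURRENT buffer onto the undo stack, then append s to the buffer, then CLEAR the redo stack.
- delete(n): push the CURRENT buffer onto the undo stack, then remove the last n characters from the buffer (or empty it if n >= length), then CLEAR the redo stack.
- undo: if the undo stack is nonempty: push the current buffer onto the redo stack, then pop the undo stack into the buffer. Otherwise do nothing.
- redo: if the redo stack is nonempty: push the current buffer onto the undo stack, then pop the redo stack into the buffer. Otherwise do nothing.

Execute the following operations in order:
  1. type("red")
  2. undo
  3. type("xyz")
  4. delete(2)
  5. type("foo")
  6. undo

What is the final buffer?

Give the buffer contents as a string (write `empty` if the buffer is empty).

After op 1 (type): buf='red' undo_depth=1 redo_depth=0
After op 2 (undo): buf='(empty)' undo_depth=0 redo_depth=1
After op 3 (type): buf='xyz' undo_depth=1 redo_depth=0
After op 4 (delete): buf='x' undo_depth=2 redo_depth=0
After op 5 (type): buf='xfoo' undo_depth=3 redo_depth=0
After op 6 (undo): buf='x' undo_depth=2 redo_depth=1

Answer: x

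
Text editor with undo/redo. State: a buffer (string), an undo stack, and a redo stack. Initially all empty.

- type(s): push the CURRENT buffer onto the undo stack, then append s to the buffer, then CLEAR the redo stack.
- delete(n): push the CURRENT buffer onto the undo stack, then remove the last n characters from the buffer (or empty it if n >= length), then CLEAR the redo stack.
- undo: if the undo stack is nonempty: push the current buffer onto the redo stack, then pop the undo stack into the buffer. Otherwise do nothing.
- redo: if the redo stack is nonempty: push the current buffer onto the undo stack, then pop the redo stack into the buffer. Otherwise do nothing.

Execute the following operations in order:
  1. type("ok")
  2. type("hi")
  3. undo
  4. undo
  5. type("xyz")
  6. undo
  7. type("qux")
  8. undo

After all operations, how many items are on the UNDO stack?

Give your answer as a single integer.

After op 1 (type): buf='ok' undo_depth=1 redo_depth=0
After op 2 (type): buf='okhi' undo_depth=2 redo_depth=0
After op 3 (undo): buf='ok' undo_depth=1 redo_depth=1
After op 4 (undo): buf='(empty)' undo_depth=0 redo_depth=2
After op 5 (type): buf='xyz' undo_depth=1 redo_depth=0
After op 6 (undo): buf='(empty)' undo_depth=0 redo_depth=1
After op 7 (type): buf='qux' undo_depth=1 redo_depth=0
After op 8 (undo): buf='(empty)' undo_depth=0 redo_depth=1

Answer: 0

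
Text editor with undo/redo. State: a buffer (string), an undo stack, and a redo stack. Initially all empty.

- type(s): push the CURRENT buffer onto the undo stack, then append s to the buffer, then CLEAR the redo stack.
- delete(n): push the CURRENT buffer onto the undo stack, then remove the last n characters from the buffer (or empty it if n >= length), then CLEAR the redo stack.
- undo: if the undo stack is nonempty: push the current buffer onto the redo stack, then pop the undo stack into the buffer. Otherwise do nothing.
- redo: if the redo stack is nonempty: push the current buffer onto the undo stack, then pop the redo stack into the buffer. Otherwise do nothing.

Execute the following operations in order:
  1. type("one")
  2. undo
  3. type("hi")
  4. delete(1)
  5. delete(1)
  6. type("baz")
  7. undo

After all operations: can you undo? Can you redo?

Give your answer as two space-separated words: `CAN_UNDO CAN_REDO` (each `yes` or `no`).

Answer: yes yes

Derivation:
After op 1 (type): buf='one' undo_depth=1 redo_depth=0
After op 2 (undo): buf='(empty)' undo_depth=0 redo_depth=1
After op 3 (type): buf='hi' undo_depth=1 redo_depth=0
After op 4 (delete): buf='h' undo_depth=2 redo_depth=0
After op 5 (delete): buf='(empty)' undo_depth=3 redo_depth=0
After op 6 (type): buf='baz' undo_depth=4 redo_depth=0
After op 7 (undo): buf='(empty)' undo_depth=3 redo_depth=1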